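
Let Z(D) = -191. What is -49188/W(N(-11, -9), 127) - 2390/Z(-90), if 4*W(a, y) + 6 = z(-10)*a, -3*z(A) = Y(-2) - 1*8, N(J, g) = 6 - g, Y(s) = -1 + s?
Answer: -37462522/9359 ≈ -4002.8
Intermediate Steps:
z(A) = 11/3 (z(A) = -((-1 - 2) - 1*8)/3 = -(-3 - 8)/3 = -⅓*(-11) = 11/3)
W(a, y) = -3/2 + 11*a/12 (W(a, y) = -3/2 + (11*a/3)/4 = -3/2 + 11*a/12)
-49188/W(N(-11, -9), 127) - 2390/Z(-90) = -49188/(-3/2 + 11*(6 - 1*(-9))/12) - 2390/(-191) = -49188/(-3/2 + 11*(6 + 9)/12) - 2390*(-1/191) = -49188/(-3/2 + (11/12)*15) + 2390/191 = -49188/(-3/2 + 55/4) + 2390/191 = -49188/49/4 + 2390/191 = -49188*4/49 + 2390/191 = -196752/49 + 2390/191 = -37462522/9359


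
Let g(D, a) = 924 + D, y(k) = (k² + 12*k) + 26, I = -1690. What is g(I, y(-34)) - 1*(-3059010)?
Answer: 3058244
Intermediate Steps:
y(k) = 26 + k² + 12*k
g(I, y(-34)) - 1*(-3059010) = (924 - 1690) - 1*(-3059010) = -766 + 3059010 = 3058244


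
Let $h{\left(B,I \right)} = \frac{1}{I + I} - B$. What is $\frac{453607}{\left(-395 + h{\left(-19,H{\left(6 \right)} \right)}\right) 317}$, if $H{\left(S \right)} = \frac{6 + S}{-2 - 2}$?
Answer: $- \frac{2721642}{715469} \approx -3.804$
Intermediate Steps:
$H{\left(S \right)} = - \frac{3}{2} - \frac{S}{4}$ ($H{\left(S \right)} = \frac{6 + S}{-4} = \left(6 + S\right) \left(- \frac{1}{4}\right) = - \frac{3}{2} - \frac{S}{4}$)
$h{\left(B,I \right)} = \frac{1}{2 I} - B$
$\frac{453607}{\left(-395 + h{\left(-19,H{\left(6 \right)} \right)}\right) 317} = \frac{453607}{\left(-395 + \left(\frac{1}{2 \left(- \frac{3}{2} - \frac{3}{2}\right)} - -19\right)\right) 317} = \frac{453607}{\left(-395 + \left(\frac{1}{2 \left(- \frac{3}{2} - \frac{3}{2}\right)} + 19\right)\right) 317} = \frac{453607}{\left(-395 + \left(\frac{1}{2 \left(-3\right)} + 19\right)\right) 317} = \frac{453607}{\left(-395 + \left(\frac{1}{2} \left(- \frac{1}{3}\right) + 19\right)\right) 317} = \frac{453607}{\left(-395 + \left(- \frac{1}{6} + 19\right)\right) 317} = \frac{453607}{\left(-395 + \frac{113}{6}\right) 317} = \frac{453607}{\left(- \frac{2257}{6}\right) 317} = \frac{453607}{- \frac{715469}{6}} = 453607 \left(- \frac{6}{715469}\right) = - \frac{2721642}{715469}$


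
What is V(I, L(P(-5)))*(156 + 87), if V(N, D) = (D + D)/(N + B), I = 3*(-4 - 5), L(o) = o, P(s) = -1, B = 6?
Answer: 162/7 ≈ 23.143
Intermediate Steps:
I = -27 (I = 3*(-9) = -27)
V(N, D) = 2*D/(6 + N) (V(N, D) = (D + D)/(N + 6) = (2*D)/(6 + N) = 2*D/(6 + N))
V(I, L(P(-5)))*(156 + 87) = (2*(-1)/(6 - 27))*(156 + 87) = (2*(-1)/(-21))*243 = (2*(-1)*(-1/21))*243 = (2/21)*243 = 162/7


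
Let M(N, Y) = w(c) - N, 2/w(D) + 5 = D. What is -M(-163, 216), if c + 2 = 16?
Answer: -1469/9 ≈ -163.22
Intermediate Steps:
c = 14 (c = -2 + 16 = 14)
w(D) = 2/(-5 + D)
M(N, Y) = 2/9 - N (M(N, Y) = 2/(-5 + 14) - N = 2/9 - N)
-M(-163, 216) = -(2/9 - 1*(-163)) = -(2/9 + 163) = -1*1469/9 = -1469/9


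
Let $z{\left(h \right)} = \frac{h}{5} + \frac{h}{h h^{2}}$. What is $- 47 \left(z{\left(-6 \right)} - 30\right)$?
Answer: $\frac{263717}{180} \approx 1465.1$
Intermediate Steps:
$z{\left(h \right)} = \frac{1}{h^{2}} + \frac{h}{5}$ ($z{\left(h \right)} = h \frac{1}{5} + \frac{h}{h^{3}} = \frac{h}{5} + \frac{h}{h^{3}} = \frac{h}{5} + \frac{1}{h^{2}} = \frac{1}{h^{2}} + \frac{h}{5}$)
$- 47 \left(z{\left(-6 \right)} - 30\right) = - 47 \left(\left(\frac{1}{36} + \frac{1}{5} \left(-6\right)\right) - 30\right) = - 47 \left(\left(\frac{1}{36} - \frac{6}{5}\right) - 30\right) = - 47 \left(- \frac{211}{180} - 30\right) = \left(-47\right) \left(- \frac{5611}{180}\right) = \frac{263717}{180}$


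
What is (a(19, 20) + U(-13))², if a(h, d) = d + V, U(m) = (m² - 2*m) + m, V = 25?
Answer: 51529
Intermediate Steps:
U(m) = m² - m
a(h, d) = 25 + d (a(h, d) = d + 25 = 25 + d)
(a(19, 20) + U(-13))² = ((25 + 20) - 13*(-1 - 13))² = (45 - 13*(-14))² = (45 + 182)² = 227² = 51529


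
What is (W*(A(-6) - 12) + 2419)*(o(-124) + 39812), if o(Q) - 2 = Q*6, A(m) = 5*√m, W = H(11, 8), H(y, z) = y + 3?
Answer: 87946570 + 2734900*I*√6 ≈ 8.7947e+7 + 6.6991e+6*I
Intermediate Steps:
H(y, z) = 3 + y
W = 14 (W = 3 + 11 = 14)
o(Q) = 2 + 6*Q (o(Q) = 2 + Q*6 = 2 + 6*Q)
(W*(A(-6) - 12) + 2419)*(o(-124) + 39812) = (14*(5*√(-6) - 12) + 2419)*((2 + 6*(-124)) + 39812) = (14*(5*(I*√6) - 12) + 2419)*((2 - 744) + 39812) = (14*(5*I*√6 - 12) + 2419)*(-742 + 39812) = (14*(-12 + 5*I*√6) + 2419)*39070 = ((-168 + 70*I*√6) + 2419)*39070 = (2251 + 70*I*√6)*39070 = 87946570 + 2734900*I*√6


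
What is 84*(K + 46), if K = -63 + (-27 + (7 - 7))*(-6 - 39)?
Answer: 100632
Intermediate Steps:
K = 1152 (K = -63 + (-27 + 0)*(-45) = -63 - 27*(-45) = -63 + 1215 = 1152)
84*(K + 46) = 84*(1152 + 46) = 84*1198 = 100632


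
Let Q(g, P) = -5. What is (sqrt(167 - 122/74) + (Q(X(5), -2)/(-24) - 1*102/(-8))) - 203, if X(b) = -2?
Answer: -4561/24 + sqrt(226366)/37 ≈ -177.18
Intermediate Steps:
(sqrt(167 - 122/74) + (Q(X(5), -2)/(-24) - 1*102/(-8))) - 203 = (sqrt(167 - 122/74) + (-5/(-24) - 1*102/(-8))) - 203 = (sqrt(167 - 122*1/74) + (-5*(-1/24) - 102*(-1/8))) - 203 = (sqrt(167 - 61/37) + (5/24 + 51/4)) - 203 = (sqrt(6118/37) + 311/24) - 203 = (sqrt(226366)/37 + 311/24) - 203 = (311/24 + sqrt(226366)/37) - 203 = -4561/24 + sqrt(226366)/37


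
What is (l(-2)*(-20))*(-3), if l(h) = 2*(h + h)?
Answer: -480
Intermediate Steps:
l(h) = 4*h (l(h) = 2*(2*h) = 4*h)
(l(-2)*(-20))*(-3) = ((4*(-2))*(-20))*(-3) = -8*(-20)*(-3) = 160*(-3) = -480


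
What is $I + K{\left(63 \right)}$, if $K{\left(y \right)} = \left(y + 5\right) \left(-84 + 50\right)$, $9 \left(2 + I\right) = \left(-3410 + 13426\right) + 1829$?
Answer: $- \frac{8981}{9} \approx -997.89$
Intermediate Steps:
$I = \frac{11827}{9}$ ($I = -2 + \frac{\left(-3410 + 13426\right) + 1829}{9} = -2 + \frac{10016 + 1829}{9} = -2 + \frac{1}{9} \cdot 11845 = -2 + \frac{11845}{9} = \frac{11827}{9} \approx 1314.1$)
$K{\left(y \right)} = -170 - 34 y$ ($K{\left(y \right)} = \left(5 + y\right) \left(-34\right) = -170 - 34 y$)
$I + K{\left(63 \right)} = \frac{11827}{9} - 2312 = - \frac{8981}{9}$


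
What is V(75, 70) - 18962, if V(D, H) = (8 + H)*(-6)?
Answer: -19430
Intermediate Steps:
V(D, H) = -48 - 6*H
V(75, 70) - 18962 = (-48 - 6*70) - 18962 = (-48 - 420) - 18962 = -468 - 18962 = -19430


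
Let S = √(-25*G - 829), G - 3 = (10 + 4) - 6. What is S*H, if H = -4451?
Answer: -17804*I*√69 ≈ -1.4789e+5*I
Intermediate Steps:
G = 11 (G = 3 + ((10 + 4) - 6) = 3 + (14 - 6) = 3 + 8 = 11)
S = 4*I*√69 (S = √(-25*11 - 829) = √(-275 - 829) = √(-1104) = 4*I*√69 ≈ 33.227*I)
S*H = (4*I*√69)*(-4451) = -17804*I*√69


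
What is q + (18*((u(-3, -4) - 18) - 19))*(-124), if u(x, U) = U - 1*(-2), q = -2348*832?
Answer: -1866488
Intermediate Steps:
q = -1953536
u(x, U) = 2 + U (u(x, U) = U + 2 = 2 + U)
q + (18*((u(-3, -4) - 18) - 19))*(-124) = -1953536 + (18*(((2 - 4) - 18) - 19))*(-124) = -1953536 + (18*((-2 - 18) - 19))*(-124) = -1953536 + (18*(-20 - 19))*(-124) = -1953536 + (18*(-39))*(-124) = -1953536 - 702*(-124) = -1953536 + 87048 = -1866488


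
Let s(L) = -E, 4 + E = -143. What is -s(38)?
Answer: -147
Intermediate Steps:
E = -147 (E = -4 - 143 = -147)
s(L) = 147 (s(L) = -1*(-147) = 147)
-s(38) = -1*147 = -147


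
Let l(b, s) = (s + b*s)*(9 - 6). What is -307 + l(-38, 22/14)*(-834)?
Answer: 1016165/7 ≈ 1.4517e+5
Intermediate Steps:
l(b, s) = 3*s + 3*b*s (l(b, s) = (s + b*s)*3 = 3*s + 3*b*s)
-307 + l(-38, 22/14)*(-834) = -307 + (3*(22/14)*(1 - 38))*(-834) = -307 + (3*(22*(1/14))*(-37))*(-834) = -307 + (3*(11/7)*(-37))*(-834) = -307 - 1221/7*(-834) = -307 + 1018314/7 = 1016165/7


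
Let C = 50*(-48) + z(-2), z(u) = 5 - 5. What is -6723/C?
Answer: 2241/800 ≈ 2.8013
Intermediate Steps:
z(u) = 0
C = -2400 (C = 50*(-48) + 0 = -2400 + 0 = -2400)
-6723/C = -6723/(-2400) = -6723*(-1/2400) = 2241/800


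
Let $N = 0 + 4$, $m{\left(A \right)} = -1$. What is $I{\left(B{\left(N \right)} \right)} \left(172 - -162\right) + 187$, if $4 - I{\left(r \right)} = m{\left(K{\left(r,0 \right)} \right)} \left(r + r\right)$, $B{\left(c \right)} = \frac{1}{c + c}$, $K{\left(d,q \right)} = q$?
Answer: $\frac{3213}{2} \approx 1606.5$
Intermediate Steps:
$N = 4$
$B{\left(c \right)} = \frac{1}{2 c}$
$I{\left(r \right)} = 4 + 2 r$ ($I{\left(r \right)} = 4 - - (r + r) = 4 - - 2 r = 4 + 2 r$)
$I{\left(B{\left(N \right)} \right)} \left(172 - -162\right) + 187 = \left(4 + 2 \frac{1}{2 \cdot 4}\right) \left(172 - -162\right) + 187 = \left(4 + 2 \cdot \frac{1}{2} \cdot \frac{1}{4}\right) \left(172 + 162\right) + 187 = \left(4 + 2 \cdot \frac{1}{8}\right) 334 + 187 = \left(4 + \frac{1}{4}\right) 334 + 187 = \frac{17}{4} \cdot 334 + 187 = \frac{2839}{2} + 187 = \frac{3213}{2}$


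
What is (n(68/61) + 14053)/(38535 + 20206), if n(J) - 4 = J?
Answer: 857545/3583201 ≈ 0.23932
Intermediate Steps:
n(J) = 4 + J
(n(68/61) + 14053)/(38535 + 20206) = ((4 + 68/61) + 14053)/(38535 + 20206) = ((4 + 68*(1/61)) + 14053)/58741 = ((4 + 68/61) + 14053)*(1/58741) = (312/61 + 14053)*(1/58741) = (857545/61)*(1/58741) = 857545/3583201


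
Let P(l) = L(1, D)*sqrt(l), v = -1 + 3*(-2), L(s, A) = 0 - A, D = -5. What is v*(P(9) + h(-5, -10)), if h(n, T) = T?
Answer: -35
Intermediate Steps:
L(s, A) = -A
v = -7 (v = -1 - 6 = -7)
P(l) = 5*sqrt(l) (P(l) = (-1*(-5))*sqrt(l) = 5*sqrt(l))
v*(P(9) + h(-5, -10)) = -7*(5*sqrt(9) - 10) = -7*(5*3 - 10) = -7*(15 - 10) = -7*5 = -35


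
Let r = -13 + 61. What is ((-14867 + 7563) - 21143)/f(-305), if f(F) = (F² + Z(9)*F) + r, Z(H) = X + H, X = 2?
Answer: -28447/89718 ≈ -0.31707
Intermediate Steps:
Z(H) = 2 + H
r = 48
f(F) = 48 + F² + 11*F (f(F) = (F² + (2 + 9)*F) + 48 = (F² + 11*F) + 48 = 48 + F² + 11*F)
((-14867 + 7563) - 21143)/f(-305) = ((-14867 + 7563) - 21143)/(48 + (-305)² + 11*(-305)) = (-7304 - 21143)/(48 + 93025 - 3355) = -28447/89718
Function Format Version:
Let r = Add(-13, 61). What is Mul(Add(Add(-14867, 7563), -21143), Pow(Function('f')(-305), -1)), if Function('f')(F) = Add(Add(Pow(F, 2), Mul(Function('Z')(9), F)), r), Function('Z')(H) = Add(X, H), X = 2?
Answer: Rational(-28447, 89718) ≈ -0.31707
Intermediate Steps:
Function('Z')(H) = Add(2, H)
r = 48
Function('f')(F) = Add(48, Pow(F, 2), Mul(11, F)) (Function('f')(F) = Add(Add(Pow(F, 2), Mul(Add(2, 9), F)), 48) = Add(Add(Pow(F, 2), Mul(11, F)), 48) = Add(48, Pow(F, 2), Mul(11, F)))
Mul(Add(Add(-14867, 7563), -21143), Pow(Function('f')(-305), -1)) = Mul(Add(Add(-14867, 7563), -21143), Pow(Add(48, Pow(-305, 2), Mul(11, -305)), -1)) = Mul(Add(-7304, -21143), Pow(Add(48, 93025, -3355), -1)) = Mul(-28447, Pow(89718, -1)) = Mul(-28447, Rational(1, 89718)) = Rational(-28447, 89718)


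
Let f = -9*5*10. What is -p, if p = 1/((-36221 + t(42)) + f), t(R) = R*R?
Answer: 1/34907 ≈ 2.8648e-5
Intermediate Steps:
f = -450 (f = -45*10 = -450)
t(R) = R²
p = -1/34907 (p = 1/((-36221 + 42²) - 450) = 1/((-36221 + 1764) - 450) = 1/(-34457 - 450) = 1/(-34907) = -1/34907 ≈ -2.8648e-5)
-p = -1*(-1/34907) = 1/34907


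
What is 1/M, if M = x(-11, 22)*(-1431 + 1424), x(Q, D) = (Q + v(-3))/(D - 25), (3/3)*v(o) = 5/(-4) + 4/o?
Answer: -36/1141 ≈ -0.031551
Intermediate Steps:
v(o) = -5/4 + 4/o (v(o) = 5/(-4) + 4/o = 5*(-¼) + 4/o = -5/4 + 4/o)
x(Q, D) = (-31/12 + Q)/(-25 + D) (x(Q, D) = (Q + (-5/4 + 4/(-3)))/(D - 25) = (Q + (-5/4 + 4*(-⅓)))/(-25 + D) = (Q + (-5/4 - 4/3))/(-25 + D) = (Q - 31/12)/(-25 + D) = (-31/12 + Q)/(-25 + D))
M = -1141/36 (M = ((-31/12 - 11)/(-25 + 22))*(-1431 + 1424) = (-163/12/(-3))*(-7) = -⅓*(-163/12)*(-7) = (163/36)*(-7) = -1141/36 ≈ -31.694)
1/M = 1/(-1141/36) = -36/1141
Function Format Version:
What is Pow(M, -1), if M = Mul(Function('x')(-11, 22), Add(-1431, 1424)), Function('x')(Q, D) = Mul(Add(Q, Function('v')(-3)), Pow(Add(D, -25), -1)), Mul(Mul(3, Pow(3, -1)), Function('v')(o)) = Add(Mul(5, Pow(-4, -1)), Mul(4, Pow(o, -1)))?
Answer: Rational(-36, 1141) ≈ -0.031551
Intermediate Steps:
Function('v')(o) = Add(Rational(-5, 4), Mul(4, Pow(o, -1))) (Function('v')(o) = Add(Mul(5, Pow(-4, -1)), Mul(4, Pow(o, -1))) = Add(Mul(5, Rational(-1, 4)), Mul(4, Pow(o, -1))) = Add(Rational(-5, 4), Mul(4, Pow(o, -1))))
Function('x')(Q, D) = Mul(Pow(Add(-25, D), -1), Add(Rational(-31, 12), Q)) (Function('x')(Q, D) = Mul(Add(Q, Add(Rational(-5, 4), Mul(4, Pow(-3, -1)))), Pow(Add(D, -25), -1)) = Mul(Add(Q, Add(Rational(-5, 4), Mul(4, Rational(-1, 3)))), Pow(Add(-25, D), -1)) = Mul(Add(Q, Add(Rational(-5, 4), Rational(-4, 3))), Pow(Add(-25, D), -1)) = Mul(Add(Q, Rational(-31, 12)), Pow(Add(-25, D), -1)) = Mul(Add(Rational(-31, 12), Q), Pow(Add(-25, D), -1)) = Mul(Pow(Add(-25, D), -1), Add(Rational(-31, 12), Q)))
M = Rational(-1141, 36) (M = Mul(Mul(Pow(Add(-25, 22), -1), Add(Rational(-31, 12), -11)), Add(-1431, 1424)) = Mul(Mul(Pow(-3, -1), Rational(-163, 12)), -7) = Mul(Mul(Rational(-1, 3), Rational(-163, 12)), -7) = Mul(Rational(163, 36), -7) = Rational(-1141, 36) ≈ -31.694)
Pow(M, -1) = Pow(Rational(-1141, 36), -1) = Rational(-36, 1141)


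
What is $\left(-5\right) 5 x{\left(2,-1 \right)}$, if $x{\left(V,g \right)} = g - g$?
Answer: $0$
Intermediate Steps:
$x{\left(V,g \right)} = 0$
$\left(-5\right) 5 x{\left(2,-1 \right)} = \left(-5\right) 5 \cdot 0 = \left(-25\right) 0 = 0$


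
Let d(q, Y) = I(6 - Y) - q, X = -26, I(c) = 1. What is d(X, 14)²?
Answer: 729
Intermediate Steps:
d(q, Y) = 1 - q
d(X, 14)² = (1 - 1*(-26))² = (1 + 26)² = 27² = 729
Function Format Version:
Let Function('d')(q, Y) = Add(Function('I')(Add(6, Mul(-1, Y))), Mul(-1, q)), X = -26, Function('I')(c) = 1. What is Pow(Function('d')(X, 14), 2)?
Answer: 729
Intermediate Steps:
Function('d')(q, Y) = Add(1, Mul(-1, q))
Pow(Function('d')(X, 14), 2) = Pow(Add(1, Mul(-1, -26)), 2) = Pow(Add(1, 26), 2) = Pow(27, 2) = 729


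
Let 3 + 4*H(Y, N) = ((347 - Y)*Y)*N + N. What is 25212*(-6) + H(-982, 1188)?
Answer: -1551036567/4 ≈ -3.8776e+8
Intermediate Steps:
H(Y, N) = -¾ + N/4 + N*Y*(347 - Y)/4 (H(Y, N) = -¾ + (((347 - Y)*Y)*N + N)/4 = -¾ + ((Y*(347 - Y))*N + N)/4 = -¾ + (N*Y*(347 - Y) + N)/4 = -¾ + (N + N*Y*(347 - Y))/4 = -¾ + (N/4 + N*Y*(347 - Y)/4) = -¾ + N/4 + N*Y*(347 - Y)/4)
25212*(-6) + H(-982, 1188) = 25212*(-6) + (-¾ + (¼)*1188 - ¼*1188*(-982)² + (347/4)*1188*(-982)) = -151272 + (-¾ + 297 - ¼*1188*964324 - 101203938) = -151272 + (-¾ + 297 - 286404228 - 101203938) = -151272 - 1550431479/4 = -1551036567/4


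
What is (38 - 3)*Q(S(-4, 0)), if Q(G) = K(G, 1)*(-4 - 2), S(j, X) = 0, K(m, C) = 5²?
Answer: -5250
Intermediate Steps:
K(m, C) = 25
Q(G) = -150 (Q(G) = 25*(-4 - 2) = 25*(-6) = -150)
(38 - 3)*Q(S(-4, 0)) = (38 - 3)*(-150) = 35*(-150) = -5250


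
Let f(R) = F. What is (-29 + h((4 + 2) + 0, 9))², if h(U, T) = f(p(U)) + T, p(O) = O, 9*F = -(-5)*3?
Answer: 3025/9 ≈ 336.11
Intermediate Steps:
F = 5/3 (F = (-(-5)*3)/9 = (-5*(-3))/9 = (⅑)*15 = 5/3 ≈ 1.6667)
f(R) = 5/3
h(U, T) = 5/3 + T
(-29 + h((4 + 2) + 0, 9))² = (-29 + (5/3 + 9))² = (-29 + 32/3)² = (-55/3)² = 3025/9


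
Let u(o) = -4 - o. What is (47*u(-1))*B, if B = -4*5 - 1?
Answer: 2961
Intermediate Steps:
B = -21 (B = -20 - 1 = -21)
(47*u(-1))*B = (47*(-4 - 1*(-1)))*(-21) = (47*(-4 + 1))*(-21) = (47*(-3))*(-21) = -141*(-21) = 2961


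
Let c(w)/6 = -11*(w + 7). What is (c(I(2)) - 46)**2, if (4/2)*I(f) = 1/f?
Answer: 1100401/4 ≈ 2.7510e+5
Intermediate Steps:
I(f) = 1/(2*f)
c(w) = -462 - 66*w (c(w) = 6*(-11*(w + 7)) = 6*(-11*(7 + w)) = 6*(-77 - 11*w) = -462 - 66*w)
(c(I(2)) - 46)**2 = ((-462 - 33/2) - 46)**2 = (-957/2 - 46)**2 = (-1049/2)**2 = 1100401/4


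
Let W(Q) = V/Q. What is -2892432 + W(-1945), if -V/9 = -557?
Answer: -5625785253/1945 ≈ -2.8924e+6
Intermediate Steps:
V = 5013 (V = -9*(-557) = 5013)
W(Q) = 5013/Q
-2892432 + W(-1945) = -2892432 + 5013/(-1945) = -2892432 + 5013*(-1/1945) = -2892432 - 5013/1945 = -5625785253/1945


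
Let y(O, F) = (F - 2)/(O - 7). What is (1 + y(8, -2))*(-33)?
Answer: 99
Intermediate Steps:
y(O, F) = (-2 + F)/(-7 + O)
(1 + y(8, -2))*(-33) = (1 + (-2 - 2)/(-7 + 8))*(-33) = (1 - 4/1)*(-33) = (1 + 1*(-4))*(-33) = (1 - 4)*(-33) = -3*(-33) = 99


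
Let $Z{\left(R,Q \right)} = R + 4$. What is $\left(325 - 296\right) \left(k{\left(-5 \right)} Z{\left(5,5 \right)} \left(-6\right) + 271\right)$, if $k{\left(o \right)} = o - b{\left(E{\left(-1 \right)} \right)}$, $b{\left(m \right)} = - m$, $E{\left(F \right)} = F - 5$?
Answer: $25085$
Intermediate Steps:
$E{\left(F \right)} = -5 + F$ ($E{\left(F \right)} = F - 5 = -5 + F$)
$Z{\left(R,Q \right)} = 4 + R$
$k{\left(o \right)} = -6 + o$ ($k{\left(o \right)} = o - - (-5 - 1) = o - \left(-1\right) \left(-6\right) = o - 6 = -6 + o$)
$\left(325 - 296\right) \left(k{\left(-5 \right)} Z{\left(5,5 \right)} \left(-6\right) + 271\right) = \left(325 - 296\right) \left(\left(-6 - 5\right) \left(4 + 5\right) \left(-6\right) + 271\right) = 29 \left(\left(-11\right) 9 \left(-6\right) + 271\right) = 29 \left(\left(-99\right) \left(-6\right) + 271\right) = 29 \left(594 + 271\right) = 29 \cdot 865 = 25085$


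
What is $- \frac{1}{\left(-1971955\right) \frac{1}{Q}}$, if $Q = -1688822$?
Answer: $- \frac{1688822}{1971955} \approx -0.85642$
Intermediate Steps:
$- \frac{1}{\left(-1971955\right) \frac{1}{Q}} = - \frac{1}{\left(-1971955\right) \frac{1}{-1688822}} = - \frac{1}{\left(-1971955\right) \left(- \frac{1}{1688822}\right)} = - \frac{1}{\frac{1971955}{1688822}} = \left(-1\right) \frac{1688822}{1971955} = - \frac{1688822}{1971955}$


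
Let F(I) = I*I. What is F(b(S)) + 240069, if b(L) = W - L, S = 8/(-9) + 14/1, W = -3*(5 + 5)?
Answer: 19596133/81 ≈ 2.4193e+5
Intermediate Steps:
W = -30 (W = -3*10 = -30)
S = 118/9 (S = 8*(-1/9) + 14*1 = -8/9 + 14 = 118/9 ≈ 13.111)
b(L) = -30 - L
F(I) = I**2
F(b(S)) + 240069 = (-30 - 1*118/9)**2 + 240069 = (-30 - 118/9)**2 + 240069 = (-388/9)**2 + 240069 = 150544/81 + 240069 = 19596133/81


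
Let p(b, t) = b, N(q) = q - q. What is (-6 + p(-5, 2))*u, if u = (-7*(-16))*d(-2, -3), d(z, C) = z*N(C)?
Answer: 0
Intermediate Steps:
N(q) = 0
d(z, C) = 0 (d(z, C) = z*0 = 0)
u = 0 (u = -7*(-16)*0 = 112*0 = 0)
(-6 + p(-5, 2))*u = (-6 - 5)*0 = -11*0 = 0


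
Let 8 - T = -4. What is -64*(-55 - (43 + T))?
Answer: 7040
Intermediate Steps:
T = 12 (T = 8 - 1*(-4) = 8 + 4 = 12)
-64*(-55 - (43 + T)) = -64*(-55 - (43 + 12)) = -64*(-55 - 1*55) = -64*(-55 - 55) = -64*(-110) = 7040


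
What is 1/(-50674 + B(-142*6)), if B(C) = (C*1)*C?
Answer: 1/675230 ≈ 1.4810e-6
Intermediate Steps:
B(C) = C**2 (B(C) = C*C = C**2)
1/(-50674 + B(-142*6)) = 1/(-50674 + (-142*6)**2) = 1/(-50674 + (-852)**2) = 1/(-50674 + 725904) = 1/675230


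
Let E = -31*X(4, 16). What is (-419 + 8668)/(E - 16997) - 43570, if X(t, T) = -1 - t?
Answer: -733814189/16842 ≈ -43571.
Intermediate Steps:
E = 155 (E = -31*(-1 - 1*4) = -31*(-1 - 4) = -31*(-5) = 155)
(-419 + 8668)/(E - 16997) - 43570 = (-419 + 8668)/(155 - 16997) - 43570 = 8249/(-16842) - 43570 = 8249*(-1/16842) - 43570 = -8249/16842 - 43570 = -733814189/16842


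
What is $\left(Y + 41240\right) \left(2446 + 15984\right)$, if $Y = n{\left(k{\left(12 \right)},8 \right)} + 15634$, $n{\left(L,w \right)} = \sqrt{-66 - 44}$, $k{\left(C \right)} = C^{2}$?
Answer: $1048187820 + 18430 i \sqrt{110} \approx 1.0482 \cdot 10^{9} + 1.933 \cdot 10^{5} i$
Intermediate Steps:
$n{\left(L,w \right)} = i \sqrt{110}$ ($n{\left(L,w \right)} = \sqrt{-110} = i \sqrt{110}$)
$Y = 15634 + i \sqrt{110}$ ($Y = i \sqrt{110} + 15634 = 15634 + i \sqrt{110} \approx 15634.0 + 10.488 i$)
$\left(Y + 41240\right) \left(2446 + 15984\right) = \left(\left(15634 + i \sqrt{110}\right) + 41240\right) \left(2446 + 15984\right) = \left(56874 + i \sqrt{110}\right) 18430 = 1048187820 + 18430 i \sqrt{110}$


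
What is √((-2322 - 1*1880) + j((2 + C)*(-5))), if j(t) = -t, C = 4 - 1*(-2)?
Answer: I*√4162 ≈ 64.514*I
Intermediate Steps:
C = 6 (C = 4 + 2 = 6)
√((-2322 - 1*1880) + j((2 + C)*(-5))) = √((-2322 - 1*1880) - (2 + 6)*(-5)) = √((-2322 - 1880) - 8*(-5)) = √(-4202 - 1*(-40)) = √(-4202 + 40) = √(-4162) = I*√4162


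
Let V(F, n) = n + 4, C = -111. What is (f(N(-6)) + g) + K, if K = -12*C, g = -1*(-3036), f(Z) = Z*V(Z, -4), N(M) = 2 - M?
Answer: 4368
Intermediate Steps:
V(F, n) = 4 + n
f(Z) = 0 (f(Z) = Z*(4 - 4) = Z*0 = 0)
g = 3036
K = 1332 (K = -12*(-111) = 1332)
(f(N(-6)) + g) + K = (0 + 3036) + 1332 = 3036 + 1332 = 4368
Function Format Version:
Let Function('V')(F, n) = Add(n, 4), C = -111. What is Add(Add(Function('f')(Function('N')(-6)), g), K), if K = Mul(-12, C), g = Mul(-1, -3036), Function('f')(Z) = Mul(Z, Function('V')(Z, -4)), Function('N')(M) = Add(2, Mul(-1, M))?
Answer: 4368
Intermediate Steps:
Function('V')(F, n) = Add(4, n)
Function('f')(Z) = 0 (Function('f')(Z) = Mul(Z, Add(4, -4)) = Mul(Z, 0) = 0)
g = 3036
K = 1332 (K = Mul(-12, -111) = 1332)
Add(Add(Function('f')(Function('N')(-6)), g), K) = Add(Add(0, 3036), 1332) = Add(3036, 1332) = 4368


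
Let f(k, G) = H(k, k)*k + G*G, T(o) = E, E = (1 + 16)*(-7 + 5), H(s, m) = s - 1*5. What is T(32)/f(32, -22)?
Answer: -17/674 ≈ -0.025223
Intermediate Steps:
H(s, m) = -5 + s (H(s, m) = s - 5 = -5 + s)
E = -34 (E = 17*(-2) = -34)
T(o) = -34
f(k, G) = G² + k*(-5 + k) (f(k, G) = (-5 + k)*k + G*G = k*(-5 + k) + G² = G² + k*(-5 + k))
T(32)/f(32, -22) = -34/((-22)² + 32*(-5 + 32)) = -34/(484 + 32*27) = -34/(484 + 864) = -34/1348 = -34*1/1348 = -17/674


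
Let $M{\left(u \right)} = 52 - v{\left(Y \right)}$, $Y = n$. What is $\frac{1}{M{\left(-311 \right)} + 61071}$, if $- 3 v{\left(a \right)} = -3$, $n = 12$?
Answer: $\frac{1}{61122} \approx 1.6361 \cdot 10^{-5}$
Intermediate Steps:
$Y = 12$
$v{\left(a \right)} = 1$ ($v{\left(a \right)} = \left(- \frac{1}{3}\right) \left(-3\right) = 1$)
$M{\left(u \right)} = 51$ ($M{\left(u \right)} = 52 - 1 = 51$)
$\frac{1}{M{\left(-311 \right)} + 61071} = \frac{1}{51 + 61071} = \frac{1}{61122}$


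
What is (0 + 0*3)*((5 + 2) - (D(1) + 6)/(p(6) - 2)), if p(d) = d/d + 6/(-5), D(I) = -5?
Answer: 0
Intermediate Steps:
p(d) = -1/5 (p(d) = 1 + 6*(-1/5) = 1 - 6/5 = -1/5)
(0 + 0*3)*((5 + 2) - (D(1) + 6)/(p(6) - 2)) = (0 + 0*3)*((5 + 2) - (-5 + 6)/(-1/5 - 2)) = (0 + 0)*(7 - 1/(-11/5)) = 0*(7 - (-5)/11) = 0*(7 - 1*(-5/11)) = 0*(7 + 5/11) = 0*(82/11) = 0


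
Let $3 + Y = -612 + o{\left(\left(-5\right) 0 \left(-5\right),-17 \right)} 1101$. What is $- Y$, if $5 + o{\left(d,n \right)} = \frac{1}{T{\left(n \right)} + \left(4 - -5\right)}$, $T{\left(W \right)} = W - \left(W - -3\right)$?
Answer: $\frac{11873}{2} \approx 5936.5$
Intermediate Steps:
$T{\left(W \right)} = -3$ ($T{\left(W \right)} = W - \left(W + 3\right) = W - \left(3 + W\right) = -3$)
$o{\left(d,n \right)} = - \frac{29}{6}$ ($o{\left(d,n \right)} = -5 + \frac{1}{-3 + \left(4 - -5\right)} = -5 + \frac{1}{-3 + \left(4 + 5\right)} = -5 + \frac{1}{-3 + 9} = -5 + \frac{1}{6} = - \frac{29}{6}$)
$Y = - \frac{11873}{2}$ ($Y = -3 - \frac{11867}{2} = - \frac{11873}{2} \approx -5936.5$)
$- Y = \left(-1\right) \left(- \frac{11873}{2}\right) = \frac{11873}{2}$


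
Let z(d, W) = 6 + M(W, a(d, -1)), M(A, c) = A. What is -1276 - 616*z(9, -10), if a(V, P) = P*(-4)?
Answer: 1188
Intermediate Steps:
a(V, P) = -4*P
z(d, W) = 6 + W
-1276 - 616*z(9, -10) = -1276 - 616*(6 - 10) = -1276 - 616*(-4) = -1276 + 2464 = 1188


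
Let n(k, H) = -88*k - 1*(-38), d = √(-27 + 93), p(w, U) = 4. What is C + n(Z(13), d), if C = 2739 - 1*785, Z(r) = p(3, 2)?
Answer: 1640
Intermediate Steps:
Z(r) = 4
d = √66 ≈ 8.1240
C = 1954 (C = 2739 - 785 = 1954)
n(k, H) = 38 - 88*k (n(k, H) = -88*k + 38 = 38 - 88*k)
C + n(Z(13), d) = 1954 + (38 - 88*4) = 1954 + (38 - 352) = 1954 - 314 = 1640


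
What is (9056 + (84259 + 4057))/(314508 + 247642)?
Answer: 48686/281075 ≈ 0.17321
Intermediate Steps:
(9056 + (84259 + 4057))/(314508 + 247642) = (9056 + 88316)/562150 = 97372*(1/562150) = 48686/281075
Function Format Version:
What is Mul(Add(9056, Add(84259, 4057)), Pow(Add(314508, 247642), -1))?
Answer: Rational(48686, 281075) ≈ 0.17321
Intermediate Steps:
Mul(Add(9056, Add(84259, 4057)), Pow(Add(314508, 247642), -1)) = Mul(Add(9056, 88316), Pow(562150, -1)) = Mul(97372, Rational(1, 562150)) = Rational(48686, 281075)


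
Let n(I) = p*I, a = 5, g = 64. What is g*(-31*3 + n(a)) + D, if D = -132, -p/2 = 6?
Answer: -9924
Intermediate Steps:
p = -12 (p = -2*6 = -12)
n(I) = -12*I
g*(-31*3 + n(a)) + D = 64*(-31*3 - 12*5) - 132 = 64*(-93 - 60) - 132 = 64*(-153) - 132 = -9792 - 132 = -9924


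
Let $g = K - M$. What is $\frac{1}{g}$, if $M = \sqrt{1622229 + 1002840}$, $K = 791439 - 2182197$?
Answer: $- \frac{463586}{644735063165} + \frac{\sqrt{2625069}}{1934205189495} \approx -7.182 \cdot 10^{-7}$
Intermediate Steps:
$K = -1390758$ ($K = 791439 - 2182197 = -1390758$)
$M = \sqrt{2625069} \approx 1620.2$
$g = -1390758 - \sqrt{2625069} \approx -1.3924 \cdot 10^{6}$
$\frac{1}{g} = \frac{1}{-1390758 - \sqrt{2625069}}$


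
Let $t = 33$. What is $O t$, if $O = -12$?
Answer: $-396$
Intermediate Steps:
$O t = \left(-12\right) 33 = -396$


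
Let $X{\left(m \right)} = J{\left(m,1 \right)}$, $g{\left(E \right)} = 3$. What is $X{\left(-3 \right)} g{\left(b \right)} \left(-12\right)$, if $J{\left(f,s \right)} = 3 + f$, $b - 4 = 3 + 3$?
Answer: $0$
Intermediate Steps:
$b = 10$ ($b = 4 + \left(3 + 3\right) = 4 + 6 = 10$)
$X{\left(m \right)} = 3 + m$
$X{\left(-3 \right)} g{\left(b \right)} \left(-12\right) = \left(3 - 3\right) 3 \left(-12\right) = 0 \cdot 3 \left(-12\right) = 0 \left(-12\right) = 0$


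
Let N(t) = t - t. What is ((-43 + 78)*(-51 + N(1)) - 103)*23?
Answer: -43424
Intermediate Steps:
N(t) = 0
((-43 + 78)*(-51 + N(1)) - 103)*23 = ((-43 + 78)*(-51 + 0) - 103)*23 = (35*(-51) - 103)*23 = (-1785 - 103)*23 = -1888*23 = -43424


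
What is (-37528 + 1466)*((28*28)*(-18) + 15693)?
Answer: -57014022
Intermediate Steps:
(-37528 + 1466)*((28*28)*(-18) + 15693) = -36062*(784*(-18) + 15693) = -36062*(-14112 + 15693) = -36062*1581 = -57014022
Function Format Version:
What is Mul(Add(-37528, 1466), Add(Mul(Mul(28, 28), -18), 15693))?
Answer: -57014022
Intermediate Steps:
Mul(Add(-37528, 1466), Add(Mul(Mul(28, 28), -18), 15693)) = Mul(-36062, Add(Mul(784, -18), 15693)) = Mul(-36062, Add(-14112, 15693)) = Mul(-36062, 1581) = -57014022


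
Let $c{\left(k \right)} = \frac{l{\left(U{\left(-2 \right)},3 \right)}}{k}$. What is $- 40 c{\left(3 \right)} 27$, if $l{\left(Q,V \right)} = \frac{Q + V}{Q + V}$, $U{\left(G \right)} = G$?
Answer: $-360$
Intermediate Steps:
$l{\left(Q,V \right)} = 1$
$c{\left(k \right)} = \frac{1}{k}$ ($c{\left(k \right)} = 1 \frac{1}{k} = \frac{1}{k}$)
$- 40 c{\left(3 \right)} 27 = - \frac{40}{3} \cdot 27 = \left(-40\right) \frac{1}{3} \cdot 27 = \left(- \frac{40}{3}\right) 27 = -360$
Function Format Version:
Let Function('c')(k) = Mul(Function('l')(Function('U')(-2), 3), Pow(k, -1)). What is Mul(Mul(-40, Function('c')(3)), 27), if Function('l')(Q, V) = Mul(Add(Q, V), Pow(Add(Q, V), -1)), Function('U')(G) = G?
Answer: -360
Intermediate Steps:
Function('l')(Q, V) = 1
Function('c')(k) = Pow(k, -1) (Function('c')(k) = Mul(1, Pow(k, -1)) = Pow(k, -1))
Mul(Mul(-40, Function('c')(3)), 27) = Mul(Mul(-40, Pow(3, -1)), 27) = Mul(Mul(-40, Rational(1, 3)), 27) = Mul(Rational(-40, 3), 27) = -360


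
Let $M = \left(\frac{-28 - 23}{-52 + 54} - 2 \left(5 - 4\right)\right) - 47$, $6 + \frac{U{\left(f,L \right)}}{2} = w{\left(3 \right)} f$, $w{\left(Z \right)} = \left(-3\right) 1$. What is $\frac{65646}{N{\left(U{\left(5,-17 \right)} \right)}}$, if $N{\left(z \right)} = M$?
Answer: $- \frac{131292}{149} \approx -881.15$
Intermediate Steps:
$w{\left(Z \right)} = -3$
$U{\left(f,L \right)} = -12 - 6 f$ ($U{\left(f,L \right)} = -12 + 2 \left(- 3 f\right) = -12 - 6 f$)
$M = - \frac{149}{2}$ ($M = \left(- \frac{51}{2} - 2\right) - 47 = - \frac{55}{2} - 47 = - \frac{149}{2} \approx -74.5$)
$N{\left(z \right)} = - \frac{149}{2}$
$\frac{65646}{N{\left(U{\left(5,-17 \right)} \right)}} = \frac{65646}{- \frac{149}{2}} = 65646 \left(- \frac{2}{149}\right) = - \frac{131292}{149}$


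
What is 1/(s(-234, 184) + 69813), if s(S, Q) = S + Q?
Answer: 1/69763 ≈ 1.4334e-5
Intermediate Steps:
s(S, Q) = Q + S
1/(s(-234, 184) + 69813) = 1/((184 - 234) + 69813) = 1/(-50 + 69813) = 1/69763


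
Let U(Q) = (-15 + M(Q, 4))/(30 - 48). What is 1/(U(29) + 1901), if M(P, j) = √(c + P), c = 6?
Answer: 308097/585949127 + 9*√35/585949127 ≈ 0.00052590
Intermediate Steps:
M(P, j) = √(6 + P)
U(Q) = ⅚ - √(6 + Q)/18 (U(Q) = (-15 + √(6 + Q))/(30 - 48) = (-15 + √(6 + Q))/(-18) = (-15 + √(6 + Q))*(-1/18) = ⅚ - √(6 + Q)/18)
1/(U(29) + 1901) = 1/((⅚ - √(6 + 29)/18) + 1901) = 1/((⅚ - √35/18) + 1901) = 1/(11411/6 - √35/18)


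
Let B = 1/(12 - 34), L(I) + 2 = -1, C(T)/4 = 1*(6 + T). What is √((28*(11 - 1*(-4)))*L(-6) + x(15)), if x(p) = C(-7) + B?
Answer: I*√611798/22 ≈ 35.553*I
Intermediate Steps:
C(T) = 24 + 4*T (C(T) = 4*(1*(6 + T)) = 4*(6 + T) = 24 + 4*T)
L(I) = -3 (L(I) = -2 - 1 = -3)
B = -1/22 (B = 1/(-22) = -1/22 ≈ -0.045455)
x(p) = -89/22 (x(p) = (24 + 4*(-7)) - 1/22 = (24 - 28) - 1/22 = -4 - 1/22 = -89/22)
√((28*(11 - 1*(-4)))*L(-6) + x(15)) = √((28*(11 - 1*(-4)))*(-3) - 89/22) = √((28*(11 + 4))*(-3) - 89/22) = √((28*15)*(-3) - 89/22) = √(420*(-3) - 89/22) = √(-1260 - 89/22) = √(-27809/22) = I*√611798/22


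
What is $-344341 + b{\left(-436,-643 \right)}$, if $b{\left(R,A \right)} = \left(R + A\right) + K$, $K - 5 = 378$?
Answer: $-345037$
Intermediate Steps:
$K = 383$ ($K = 5 + 378 = 383$)
$b{\left(R,A \right)} = 383 + A + R$ ($b{\left(R,A \right)} = \left(R + A\right) + 383 = \left(A + R\right) + 383 = 383 + A + R$)
$-344341 + b{\left(-436,-643 \right)} = -344341 - 696 = -345037$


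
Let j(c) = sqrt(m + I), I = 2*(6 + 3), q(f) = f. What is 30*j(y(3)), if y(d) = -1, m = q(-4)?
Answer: 30*sqrt(14) ≈ 112.25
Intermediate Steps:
m = -4
I = 18 (I = 2*9 = 18)
j(c) = sqrt(14) (j(c) = sqrt(-4 + 18) = sqrt(14))
30*j(y(3)) = 30*sqrt(14)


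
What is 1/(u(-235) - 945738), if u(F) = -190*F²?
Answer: -1/11438488 ≈ -8.7424e-8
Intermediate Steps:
1/(u(-235) - 945738) = 1/(-190*(-235)² - 945738) = 1/(-190*55225 - 945738) = 1/(-10492750 - 945738) = 1/(-11438488) = -1/11438488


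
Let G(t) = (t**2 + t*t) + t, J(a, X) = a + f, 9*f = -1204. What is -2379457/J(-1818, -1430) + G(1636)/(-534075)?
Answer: 3781072360009/3127187150 ≈ 1209.1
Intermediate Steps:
f = -1204/9 (f = (1/9)*(-1204) = -1204/9 ≈ -133.78)
J(a, X) = -1204/9 + a (J(a, X) = a - 1204/9 = -1204/9 + a)
G(t) = t + 2*t**2 (G(t) = (t**2 + t**2) + t = 2*t**2 + t = t + 2*t**2)
-2379457/J(-1818, -1430) + G(1636)/(-534075) = -2379457/(-1204/9 - 1818) + (1636*(1 + 2*1636))/(-534075) = -2379457/(-17566/9) + (1636*(1 + 3272))*(-1/534075) = -2379457*(-9/17566) + (1636*3273)*(-1/534075) = 21415113/17566 + 5354628*(-1/534075) = 21415113/17566 - 1784876/178025 = 3781072360009/3127187150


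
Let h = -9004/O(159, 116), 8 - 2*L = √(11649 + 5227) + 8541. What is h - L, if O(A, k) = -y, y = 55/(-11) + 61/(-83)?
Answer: 641761/238 + √4219 ≈ 2761.4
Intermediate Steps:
y = -476/83 (y = 55*(-1/11) + 61*(-1/83) = -5 - 61/83 = -476/83 ≈ -5.7349)
O(A, k) = 476/83 (O(A, k) = -1*(-476/83) = 476/83)
L = -8533/2 - √4219 (L = 4 - (√(11649 + 5227) + 8541)/2 = 4 - (√16876 + 8541)/2 = 4 - (2*√4219 + 8541)/2 = 4 - (8541 + 2*√4219)/2 = 4 + (-8541/2 - √4219) = -8533/2 - √4219 ≈ -4331.5)
h = -186833/119 (h = -9004/476/83 = -9004*83/476 = -186833/119 ≈ -1570.0)
h - L = -186833/119 - (-8533/2 - √4219) = -186833/119 + (8533/2 + √4219) = 641761/238 + √4219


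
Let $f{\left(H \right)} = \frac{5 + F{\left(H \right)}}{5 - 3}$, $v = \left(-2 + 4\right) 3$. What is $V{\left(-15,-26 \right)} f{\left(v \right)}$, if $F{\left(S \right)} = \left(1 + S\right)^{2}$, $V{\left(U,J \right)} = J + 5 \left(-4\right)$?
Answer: $-1242$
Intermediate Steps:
$V{\left(U,J \right)} = -20 + J$ ($V{\left(U,J \right)} = J - 20 = -20 + J$)
$v = 6$ ($v = 2 \cdot 3 = 6$)
$f{\left(H \right)} = \frac{5}{2} + \frac{\left(1 + H\right)^{2}}{2}$ ($f{\left(H \right)} = \frac{5 + \left(1 + H\right)^{2}}{5 - 3} = \frac{5 + \left(1 + H\right)^{2}}{2} = \left(5 + \left(1 + H\right)^{2}\right) \frac{1}{2} = \frac{5}{2} + \frac{\left(1 + H\right)^{2}}{2}$)
$V{\left(-15,-26 \right)} f{\left(v \right)} = \left(-20 - 26\right) \left(\frac{5}{2} + \frac{\left(1 + 6\right)^{2}}{2}\right) = - 46 \left(\frac{5}{2} + \frac{7^{2}}{2}\right) = - 46 \left(\frac{5}{2} + \frac{1}{2} \cdot 49\right) = - 46 \left(\frac{5}{2} + \frac{49}{2}\right) = \left(-46\right) 27 = -1242$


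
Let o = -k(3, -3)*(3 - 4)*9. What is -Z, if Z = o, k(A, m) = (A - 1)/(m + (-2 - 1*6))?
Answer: 18/11 ≈ 1.6364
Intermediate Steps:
k(A, m) = (-1 + A)/(-8 + m) (k(A, m) = (-1 + A)/(m + (-2 - 6)) = (-1 + A)/(m - 8) = (-1 + A)/(-8 + m))
o = -18/11 (o = -(-1 + 3)/(-8 - 3)*(3 - 4)*9 = -2/(-11)*(-1)*9 = -(-1/11*2)*(-1)*9 = -(-2)*(-1)/11*9 = -1*2/11*9 = -2/11*9 = -18/11 ≈ -1.6364)
Z = -18/11 ≈ -1.6364
-Z = -1*(-18/11) = 18/11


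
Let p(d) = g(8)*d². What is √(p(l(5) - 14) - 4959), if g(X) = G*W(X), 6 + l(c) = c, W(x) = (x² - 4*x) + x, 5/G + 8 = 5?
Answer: I*√19959 ≈ 141.28*I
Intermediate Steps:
G = -5/3 (G = 5/(-8 + 5) = 5/(-3) = 5*(-⅓) = -5/3 ≈ -1.6667)
W(x) = x² - 3*x
l(c) = -6 + c
g(X) = -5*X*(-3 + X)/3
p(d) = -200*d²/3 (p(d) = ((5/3)*8*(3 - 1*8))*d² = ((5/3)*8*(3 - 8))*d² = ((5/3)*8*(-5))*d² = -200*d²/3)
√(p(l(5) - 14) - 4959) = √(-200*((-6 + 5) - 14)²/3 - 4959) = √(-200*(-1 - 14)²/3 - 4959) = √(-200/3*(-15)² - 4959) = √(-200/3*225 - 4959) = √(-15000 - 4959) = √(-19959) = I*√19959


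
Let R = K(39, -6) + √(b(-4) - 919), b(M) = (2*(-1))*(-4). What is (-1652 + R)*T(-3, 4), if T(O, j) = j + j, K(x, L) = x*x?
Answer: -1048 + 8*I*√911 ≈ -1048.0 + 241.46*I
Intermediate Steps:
K(x, L) = x²
T(O, j) = 2*j
b(M) = 8 (b(M) = -2*(-4) = 8)
R = 1521 + I*√911 (R = 39² + √(8 - 919) = 1521 + √(-911) = 1521 + I*√911 ≈ 1521.0 + 30.183*I)
(-1652 + R)*T(-3, 4) = (-1652 + (1521 + I*√911))*(2*4) = (-131 + I*√911)*8 = -1048 + 8*I*√911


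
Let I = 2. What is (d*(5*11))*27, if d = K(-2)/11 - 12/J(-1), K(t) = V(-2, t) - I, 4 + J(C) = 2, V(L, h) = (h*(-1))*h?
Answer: 8100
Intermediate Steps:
V(L, h) = -h² (V(L, h) = (-h)*h = -h²)
J(C) = -2 (J(C) = -4 + 2 = -2)
K(t) = -2 - t² (K(t) = -t² - 1*2 = -t² - 2 = -2 - t²)
d = 60/11 (d = (-2 - 1*(-2)²)/11 - 12/(-2) = (-2 - 1*4)*(1/11) - 12*(-½) = (-2 - 4)*(1/11) + 6 = -6*1/11 + 6 = -6/11 + 6 = 60/11 ≈ 5.4545)
(d*(5*11))*27 = (60*(5*11)/11)*27 = ((60/11)*55)*27 = 300*27 = 8100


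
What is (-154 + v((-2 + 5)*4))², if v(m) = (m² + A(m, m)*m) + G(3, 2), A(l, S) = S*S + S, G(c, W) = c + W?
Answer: 3485689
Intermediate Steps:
G(c, W) = W + c
A(l, S) = S + S² (A(l, S) = S² + S = S + S²)
v(m) = 5 + m² + m²*(1 + m) (v(m) = (m² + (m*(1 + m))*m) + (2 + 3) = (m² + m²*(1 + m)) + 5 = 5 + m² + m²*(1 + m))
(-154 + v((-2 + 5)*4))² = (-154 + (5 + ((-2 + 5)*4)³ + 2*((-2 + 5)*4)²))² = (-154 + (5 + (3*4)³ + 2*(3*4)²))² = (-154 + (5 + 12³ + 2*12²))² = (-154 + (5 + 1728 + 2*144))² = (-154 + (5 + 1728 + 288))² = (-154 + 2021)² = 1867² = 3485689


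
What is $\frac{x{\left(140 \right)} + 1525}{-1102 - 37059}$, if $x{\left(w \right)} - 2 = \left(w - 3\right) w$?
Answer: $- \frac{20707}{38161} \approx -0.54262$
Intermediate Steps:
$x{\left(w \right)} = 2 + w \left(-3 + w\right)$ ($x{\left(w \right)} = 2 + \left(w - 3\right) w = 2 + \left(-3 + w\right) w = 2 + w \left(-3 + w\right)$)
$\frac{x{\left(140 \right)} + 1525}{-1102 - 37059} = \frac{\left(2 + 140^{2} - 420\right) + 1525}{-1102 - 37059} = \frac{\left(2 + 19600 - 420\right) + 1525}{-38161} = \left(19182 + 1525\right) \left(- \frac{1}{38161}\right) = 20707 \left(- \frac{1}{38161}\right) = - \frac{20707}{38161}$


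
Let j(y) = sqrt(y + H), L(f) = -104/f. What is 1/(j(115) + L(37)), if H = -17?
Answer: 1924/61673 + 9583*sqrt(2)/123346 ≈ 0.14107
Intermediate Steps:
j(y) = sqrt(-17 + y) (j(y) = sqrt(y - 17) = sqrt(-17 + y))
1/(j(115) + L(37)) = 1/(sqrt(-17 + 115) - 104/37) = 1/(sqrt(98) - 104*1/37) = 1/(7*sqrt(2) - 104/37) = 1/(-104/37 + 7*sqrt(2))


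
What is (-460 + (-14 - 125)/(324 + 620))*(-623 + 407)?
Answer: 11728233/118 ≈ 99392.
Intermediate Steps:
(-460 + (-14 - 125)/(324 + 620))*(-623 + 407) = (-460 - 139/944)*(-216) = -434379/944*(-216) = 11728233/118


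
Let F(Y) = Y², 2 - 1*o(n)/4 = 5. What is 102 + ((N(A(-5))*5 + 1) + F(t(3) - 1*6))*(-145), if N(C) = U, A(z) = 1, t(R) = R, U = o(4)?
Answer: 7352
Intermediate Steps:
o(n) = -12 (o(n) = 8 - 4*5 = 8 - 20 = -12)
U = -12
N(C) = -12
102 + ((N(A(-5))*5 + 1) + F(t(3) - 1*6))*(-145) = 102 + ((-12*5 + 1) + (3 - 1*6)²)*(-145) = 102 + ((-60 + 1) + (3 - 6)²)*(-145) = 102 + (-59 + (-3)²)*(-145) = 102 + (-59 + 9)*(-145) = 102 - 50*(-145) = 102 + 7250 = 7352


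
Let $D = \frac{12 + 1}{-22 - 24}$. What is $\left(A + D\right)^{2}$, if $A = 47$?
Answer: $\frac{4618201}{2116} \approx 2182.5$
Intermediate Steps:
$D = - \frac{13}{46}$ ($D = \frac{13}{-46} = 13 \left(- \frac{1}{46}\right) = - \frac{13}{46} \approx -0.28261$)
$\left(A + D\right)^{2} = \left(47 - \frac{13}{46}\right)^{2} = \left(\frac{2149}{46}\right)^{2} = \frac{4618201}{2116}$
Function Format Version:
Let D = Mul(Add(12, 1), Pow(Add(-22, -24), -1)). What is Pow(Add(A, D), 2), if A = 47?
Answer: Rational(4618201, 2116) ≈ 2182.5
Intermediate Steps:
D = Rational(-13, 46) (D = Mul(13, Pow(-46, -1)) = Mul(13, Rational(-1, 46)) = Rational(-13, 46) ≈ -0.28261)
Pow(Add(A, D), 2) = Pow(Add(47, Rational(-13, 46)), 2) = Pow(Rational(2149, 46), 2) = Rational(4618201, 2116)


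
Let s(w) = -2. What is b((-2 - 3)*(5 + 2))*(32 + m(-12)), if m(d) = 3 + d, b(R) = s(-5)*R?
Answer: 1610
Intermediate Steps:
b(R) = -2*R
b((-2 - 3)*(5 + 2))*(32 + m(-12)) = (-2*(-2 - 3)*(5 + 2))*(32 + (3 - 12)) = (-(-10)*7)*(32 - 9) = -2*(-35)*23 = 70*23 = 1610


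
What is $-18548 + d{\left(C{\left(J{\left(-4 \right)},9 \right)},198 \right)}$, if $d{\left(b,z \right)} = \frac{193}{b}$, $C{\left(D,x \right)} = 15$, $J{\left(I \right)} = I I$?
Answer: $- \frac{278027}{15} \approx -18535.0$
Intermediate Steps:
$J{\left(I \right)} = I^{2}$
$-18548 + d{\left(C{\left(J{\left(-4 \right)},9 \right)},198 \right)} = -18548 + \frac{193}{15} = - \frac{278027}{15}$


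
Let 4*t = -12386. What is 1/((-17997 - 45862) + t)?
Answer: -2/133911 ≈ -1.4935e-5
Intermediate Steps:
t = -6193/2 (t = (¼)*(-12386) = -6193/2 ≈ -3096.5)
1/((-17997 - 45862) + t) = 1/((-17997 - 45862) - 6193/2) = 1/(-63859 - 6193/2) = 1/(-133911/2) = -2/133911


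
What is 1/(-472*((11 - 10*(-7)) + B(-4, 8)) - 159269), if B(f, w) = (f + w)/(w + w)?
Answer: -1/197619 ≈ -5.0602e-6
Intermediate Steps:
B(f, w) = (f + w)/(2*w) (B(f, w) = (f + w)/((2*w)) = (f + w)*(1/(2*w)) = (f + w)/(2*w))
1/(-472*((11 - 10*(-7)) + B(-4, 8)) - 159269) = 1/(-472*((11 - 10*(-7)) + (½)*(-4 + 8)/8) - 159269) = 1/(-472*((11 + 70) + (½)*(⅛)*4) - 159269) = 1/(-472*(81 + ¼) - 159269) = 1/(-472*325/4 - 159269) = 1/(-38350 - 159269) = 1/(-197619) = -1/197619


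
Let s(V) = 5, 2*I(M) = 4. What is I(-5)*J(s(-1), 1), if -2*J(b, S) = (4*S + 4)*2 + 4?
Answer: -20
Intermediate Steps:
I(M) = 2 (I(M) = (½)*4 = 2)
J(b, S) = -6 - 4*S (J(b, S) = -((4*S + 4)*2 + 4)/2 = -((4 + 4*S)*2 + 4)/2 = -((8 + 8*S) + 4)/2 = -(12 + 8*S)/2 = -6 - 4*S)
I(-5)*J(s(-1), 1) = 2*(-6 - 4*1) = 2*(-6 - 4) = 2*(-10) = -20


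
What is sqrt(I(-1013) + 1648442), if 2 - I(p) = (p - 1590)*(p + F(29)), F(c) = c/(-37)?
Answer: I*sqrt(1355905774)/37 ≈ 995.21*I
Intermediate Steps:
F(c) = -c/37 (F(c) = c*(-1/37) = -c/37)
I(p) = 2 - (-1590 + p)*(-29/37 + p) (I(p) = 2 - (p - 1590)*(p - 1/37*29) = 2 - (-1590 + p)*(p - 29/37) = 2 - (-1590 + p)*(-29/37 + p))
sqrt(I(-1013) + 1648442) = sqrt((-46036/37 - 1*(-1013)**2 + (58859/37)*(-1013)) + 1648442) = sqrt((-46036/37 - 1*1026169 - 59624167/37) + 1648442) = sqrt((-46036/37 - 1026169 - 59624167/37) + 1648442) = sqrt(-97638456/37 + 1648442) = sqrt(-36646102/37) = I*sqrt(1355905774)/37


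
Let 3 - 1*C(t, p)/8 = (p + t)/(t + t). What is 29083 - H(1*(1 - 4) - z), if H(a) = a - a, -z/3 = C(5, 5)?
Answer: 29083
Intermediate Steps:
C(t, p) = 24 - 4*(p + t)/t (C(t, p) = 24 - 8*(p + t)/(t + t) = 24 - 8*(p + t)/(2*t) = 24 - 8*(p + t)*1/(2*t) = 24 - 4*(p + t)/t)
z = -48 (z = -3*(20 - 4*5/5) = -3*(20 - 4*5*⅕) = -3*(20 - 4) = -3*16 = -48)
H(a) = 0
29083 - H(1*(1 - 4) - z) = 29083 - 1*0 = 29083 + 0 = 29083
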